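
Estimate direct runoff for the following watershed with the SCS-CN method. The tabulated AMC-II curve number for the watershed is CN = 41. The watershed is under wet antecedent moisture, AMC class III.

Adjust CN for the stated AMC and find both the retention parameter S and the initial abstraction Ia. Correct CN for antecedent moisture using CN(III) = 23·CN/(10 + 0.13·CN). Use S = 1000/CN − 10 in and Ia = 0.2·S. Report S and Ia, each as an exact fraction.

CN(III) from CN(II)=41: (23·41)/(10 + 0.13·41) = 94300/1533 ≈ 61.513
Retention S: 1000/CN − 10 with CN=61.513 → S = 5900/943 ≈ 6.257 in
Ia = 0.2S: 0.2·6.257 = 1.251 in (exactly 1180/943)

S = 5900/943 in ≈ 6.257 in; Ia = 1180/943 in ≈ 1.251 in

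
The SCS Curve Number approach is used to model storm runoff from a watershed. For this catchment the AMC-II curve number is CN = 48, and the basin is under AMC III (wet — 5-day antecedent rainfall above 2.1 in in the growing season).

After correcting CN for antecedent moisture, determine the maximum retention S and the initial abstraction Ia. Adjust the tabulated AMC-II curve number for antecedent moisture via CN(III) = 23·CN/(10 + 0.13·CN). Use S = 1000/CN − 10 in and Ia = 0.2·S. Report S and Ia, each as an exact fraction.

CN(III) from CN(II)=48: (23·48)/(10 + 0.13·48) = 13800/203 ≈ 67.980
Max retention: S = 1000/(13800/203) − 10 = 325/69 in (≈ 4.710 in)
Ia = 0.2·(325/69) = 65/69 in ≈ 0.942 in

S = 325/69 in ≈ 4.710 in; Ia = 65/69 in ≈ 0.942 in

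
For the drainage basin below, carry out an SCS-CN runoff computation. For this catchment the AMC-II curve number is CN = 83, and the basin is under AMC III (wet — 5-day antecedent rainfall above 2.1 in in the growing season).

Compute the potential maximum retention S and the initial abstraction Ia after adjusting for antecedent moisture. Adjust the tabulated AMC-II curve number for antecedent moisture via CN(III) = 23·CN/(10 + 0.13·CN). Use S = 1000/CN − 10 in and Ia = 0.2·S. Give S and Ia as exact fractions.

CN(III) from CN(II)=83: (23·83)/(10 + 0.13·83) = 190900/2079 ≈ 91.823
Retention S: 1000/CN − 10 with CN=91.823 → S = 1700/1909 ≈ 0.891 in
Ia = 0.2·(1700/1909) = 340/1909 in ≈ 0.178 in

S = 1700/1909 in ≈ 0.891 in; Ia = 340/1909 in ≈ 0.178 in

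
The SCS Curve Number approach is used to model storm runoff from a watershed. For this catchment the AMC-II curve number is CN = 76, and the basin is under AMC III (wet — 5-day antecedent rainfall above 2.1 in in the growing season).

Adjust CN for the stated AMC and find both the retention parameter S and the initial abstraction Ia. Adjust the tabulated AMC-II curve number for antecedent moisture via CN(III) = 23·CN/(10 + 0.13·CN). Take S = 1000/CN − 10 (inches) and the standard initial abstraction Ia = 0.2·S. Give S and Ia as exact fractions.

S = 600/437 in ≈ 1.373 in; Ia = 120/437 in ≈ 0.275 in

Wet (AMC III): CN(III) = 23·76/(10 + 0.13·76) = 1748/(497/25) = 43700/497 ≈ 87.928
S = 1000/(43700/497) − 10 = 600/437 in ≈ 1.373 in
Initial abstraction Ia = S/5 = (600/437)/5 = 120/437 ≈ 0.275 in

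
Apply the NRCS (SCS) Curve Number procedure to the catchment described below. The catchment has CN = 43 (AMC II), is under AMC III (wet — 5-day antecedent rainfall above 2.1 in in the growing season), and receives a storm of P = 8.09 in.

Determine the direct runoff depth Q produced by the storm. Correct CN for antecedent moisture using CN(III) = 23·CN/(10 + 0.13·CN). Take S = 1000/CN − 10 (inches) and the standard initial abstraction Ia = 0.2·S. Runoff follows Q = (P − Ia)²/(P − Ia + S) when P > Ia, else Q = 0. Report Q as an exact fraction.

Q = 470734582201/124228388900 in ≈ 3.789 in

CN(III) from CN(II)=43: (23·43)/(10 + 0.13·43) = 98900/1559 ≈ 63.438
S = 1000/(98900/1559) − 10 = 5700/989 in ≈ 5.763 in
Ia = 0.2S: 0.2·5.763 = 1.153 in (exactly 1140/989)
P − Ia = 8.090 − 1.153 = 686101/98900 ≈ 6.937 in (> 0, runoff occurs)
Q: (686101/98900)² ÷ (1256101/98900) = 470734582201/124228388900 in (≈ 3.789 in)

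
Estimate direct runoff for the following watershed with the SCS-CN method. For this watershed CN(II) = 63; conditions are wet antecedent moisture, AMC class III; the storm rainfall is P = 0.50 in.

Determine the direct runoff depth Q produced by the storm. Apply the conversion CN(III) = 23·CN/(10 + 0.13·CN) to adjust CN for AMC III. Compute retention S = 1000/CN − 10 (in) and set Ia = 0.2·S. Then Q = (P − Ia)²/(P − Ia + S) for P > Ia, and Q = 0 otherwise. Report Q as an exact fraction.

Wet (AMC III): CN(III) = 23·63/(10 + 0.13·63) = 1449/(1819/100) = 144900/1819 ≈ 79.659
Max retention: S = 1000/(144900/1819) − 10 = 3700/1449 in (≈ 2.553 in)
Ia = 0.2S: 0.2·2.553 = 0.511 in (exactly 740/1449)
P = 0.500 ≤ Ia = 0.511 in: entire storm abstracted, Q = 0.

Q = 0 in ≈ 0.000 in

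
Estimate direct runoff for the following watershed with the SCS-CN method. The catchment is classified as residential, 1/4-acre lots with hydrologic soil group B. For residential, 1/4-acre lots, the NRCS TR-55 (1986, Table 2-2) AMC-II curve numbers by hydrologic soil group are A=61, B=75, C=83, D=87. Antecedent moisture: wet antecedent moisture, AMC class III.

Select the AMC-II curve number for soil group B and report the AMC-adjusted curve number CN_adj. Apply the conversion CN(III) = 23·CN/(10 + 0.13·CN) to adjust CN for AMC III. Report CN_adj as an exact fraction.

CN_adj = 6900/79 ≈ 87.342

NRCS table: residential, 1/4-acre lots, soil group B → CN(II) = 75
CN(III) from CN(II)=75: (23·75)/(10 + 0.13·75) = 6900/79 ≈ 87.342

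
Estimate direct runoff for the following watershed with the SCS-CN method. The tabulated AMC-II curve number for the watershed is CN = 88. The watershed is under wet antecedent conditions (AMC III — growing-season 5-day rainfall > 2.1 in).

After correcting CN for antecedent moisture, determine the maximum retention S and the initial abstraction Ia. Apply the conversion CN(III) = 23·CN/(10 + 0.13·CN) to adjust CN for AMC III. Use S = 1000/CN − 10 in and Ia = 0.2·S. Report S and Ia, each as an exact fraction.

S = 150/253 in ≈ 0.593 in; Ia = 30/253 in ≈ 0.119 in

Wet (AMC III): CN(III) = 23·88/(10 + 0.13·88) = 2024/(536/25) = 6325/67 ≈ 94.403
Max retention: S = 1000/(6325/67) − 10 = 150/253 in (≈ 0.593 in)
Initial abstraction Ia = S/5 = (150/253)/5 = 30/253 ≈ 0.119 in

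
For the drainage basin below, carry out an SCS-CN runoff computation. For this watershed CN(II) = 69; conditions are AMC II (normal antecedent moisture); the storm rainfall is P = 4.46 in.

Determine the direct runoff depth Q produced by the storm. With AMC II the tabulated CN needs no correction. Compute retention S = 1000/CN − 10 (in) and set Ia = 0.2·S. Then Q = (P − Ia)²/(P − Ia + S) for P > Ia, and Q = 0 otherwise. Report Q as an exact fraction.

CN(II) = 69; AMC II needs no correction.
Max retention: S = 1000/69 − 10 = 310/69 in (≈ 4.493 in)
Ia = 0.2S: 0.2·4.493 = 0.899 in (exactly 62/69)
Excess rainfall: 4.460 − 0.899 = 3.561 in; P > Ia so Q > 0
Runoff Q = (P−Ia)²/(P−Ia+S) = (3.561)²/(3.561+4.493) = 150970369/95865150 ≈ 1.575 in

Q = 150970369/95865150 in ≈ 1.575 in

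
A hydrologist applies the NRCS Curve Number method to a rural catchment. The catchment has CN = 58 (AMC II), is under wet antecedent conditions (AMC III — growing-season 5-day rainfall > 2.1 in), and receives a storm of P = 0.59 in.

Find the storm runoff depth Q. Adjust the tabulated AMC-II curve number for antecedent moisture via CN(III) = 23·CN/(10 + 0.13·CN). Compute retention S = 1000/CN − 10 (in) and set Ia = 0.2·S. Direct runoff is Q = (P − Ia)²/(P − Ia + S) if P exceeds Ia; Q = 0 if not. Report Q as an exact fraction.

Q = 0 in ≈ 0.000 in

CN(III) from CN(II)=58: (23·58)/(10 + 0.13·58) = 66700/877 ≈ 76.055
S = 1000/(66700/877) − 10 = 2100/667 in ≈ 3.148 in
Initial abstraction Ia = S/5 = (2100/667)/5 = 420/667 ≈ 0.630 in
P = 0.590 ≤ Ia = 0.630 in: entire storm abstracted, Q = 0.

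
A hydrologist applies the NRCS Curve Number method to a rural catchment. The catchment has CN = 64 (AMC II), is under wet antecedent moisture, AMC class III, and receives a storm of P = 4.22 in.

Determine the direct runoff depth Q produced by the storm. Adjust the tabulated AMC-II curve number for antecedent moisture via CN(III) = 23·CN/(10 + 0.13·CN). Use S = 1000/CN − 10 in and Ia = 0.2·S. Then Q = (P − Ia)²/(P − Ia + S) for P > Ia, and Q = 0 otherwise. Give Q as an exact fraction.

Q = 73633561/32673800 in ≈ 2.254 in

Wet (AMC III): CN(III) = 23·64/(10 + 0.13·64) = 1472/(458/25) = 18400/229 ≈ 80.349
Retention S: 1000/CN − 10 with CN=80.349 → S = 225/92 ≈ 2.446 in
Ia = 0.2·(225/92) = 45/92 in ≈ 0.489 in
Since P=4.220 > Ia=0.489: effective rainfall P−Ia = 8581/2300 in
Runoff Q = (P−Ia)²/(P−Ia+S) = (3.731)²/(3.731+2.446) = 73633561/32673800 ≈ 2.254 in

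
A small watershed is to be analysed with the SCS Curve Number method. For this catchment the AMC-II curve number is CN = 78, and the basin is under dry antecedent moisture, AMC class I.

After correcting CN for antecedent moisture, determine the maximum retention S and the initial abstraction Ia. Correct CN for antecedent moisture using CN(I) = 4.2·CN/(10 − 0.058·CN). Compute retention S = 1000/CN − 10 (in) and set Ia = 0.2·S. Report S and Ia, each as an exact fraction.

S = 5500/819 in ≈ 6.716 in; Ia = 1100/819 in ≈ 1.343 in

Adjust CN=78 to AMC I: 4.2·78/(10 − 0.058·78) → (1638/5) ÷ (1369/250) = 81900/1369 ≈ 59.825
Retention S: 1000/CN − 10 with CN=59.825 → S = 5500/819 ≈ 6.716 in
Ia = 0.2·(5500/819) = 1100/819 in ≈ 1.343 in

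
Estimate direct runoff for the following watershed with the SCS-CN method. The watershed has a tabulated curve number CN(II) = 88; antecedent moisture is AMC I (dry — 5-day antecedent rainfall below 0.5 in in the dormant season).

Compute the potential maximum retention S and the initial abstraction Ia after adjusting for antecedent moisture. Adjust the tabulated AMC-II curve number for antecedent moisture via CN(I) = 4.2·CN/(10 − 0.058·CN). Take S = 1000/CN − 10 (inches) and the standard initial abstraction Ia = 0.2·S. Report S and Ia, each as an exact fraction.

S = 250/77 in ≈ 3.247 in; Ia = 50/77 in ≈ 0.649 in

Dry (AMC I): CN(I) = 4.2·88/(10 − 0.058·88) = (1848/5)/(612/125) = 3850/51 ≈ 75.490
Retention S: 1000/CN − 10 with CN=75.490 → S = 250/77 ≈ 3.247 in
Initial abstraction Ia = S/5 = (250/77)/5 = 50/77 ≈ 0.649 in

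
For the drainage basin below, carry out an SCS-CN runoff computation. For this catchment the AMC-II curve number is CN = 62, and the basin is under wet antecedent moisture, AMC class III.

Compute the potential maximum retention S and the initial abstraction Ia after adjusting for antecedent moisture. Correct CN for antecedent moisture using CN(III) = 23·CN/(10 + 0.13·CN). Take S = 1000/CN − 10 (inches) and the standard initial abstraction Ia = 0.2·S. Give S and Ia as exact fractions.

CN(III) from CN(II)=62: (23·62)/(10 + 0.13·62) = 71300/903 ≈ 78.959
S = 1000/(71300/903) − 10 = 1900/713 in ≈ 2.665 in
Ia = 0.2·(1900/713) = 380/713 in ≈ 0.533 in

S = 1900/713 in ≈ 2.665 in; Ia = 380/713 in ≈ 0.533 in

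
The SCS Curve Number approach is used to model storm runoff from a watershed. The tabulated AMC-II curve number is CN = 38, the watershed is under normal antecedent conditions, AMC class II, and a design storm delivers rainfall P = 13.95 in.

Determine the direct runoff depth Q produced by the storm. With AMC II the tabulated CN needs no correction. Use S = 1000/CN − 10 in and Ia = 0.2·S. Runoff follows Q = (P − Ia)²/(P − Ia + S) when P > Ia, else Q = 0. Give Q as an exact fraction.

Average conditions: CN = 38 (no AMC adjustment).
Max retention: S = 1000/38 − 10 = 310/19 in (≈ 16.316 in)
Ia = 0.2·(310/19) = 62/19 in ≈ 3.263 in
Excess rainfall: 13.950 − 3.263 = 10.687 in; P > Ia so Q > 0
Q: (4061/380)² ÷ (10261/380) = 531991/125780 in (≈ 4.230 in)

Q = 531991/125780 in ≈ 4.230 in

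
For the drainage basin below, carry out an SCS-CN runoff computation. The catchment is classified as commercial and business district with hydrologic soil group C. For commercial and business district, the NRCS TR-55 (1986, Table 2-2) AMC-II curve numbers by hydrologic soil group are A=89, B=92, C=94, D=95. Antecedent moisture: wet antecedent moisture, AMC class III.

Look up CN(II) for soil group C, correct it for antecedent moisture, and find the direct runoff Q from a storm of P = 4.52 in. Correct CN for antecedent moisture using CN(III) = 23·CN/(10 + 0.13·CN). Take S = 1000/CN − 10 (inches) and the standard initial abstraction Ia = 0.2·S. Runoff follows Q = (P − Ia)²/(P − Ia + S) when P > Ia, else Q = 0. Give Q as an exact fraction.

NRCS table: commercial and business district, soil group C → CN(II) = 94
Wet (AMC III): CN(III) = 23·94/(10 + 0.13·94) = 2162/(1111/50) = 108100/1111 ≈ 97.300
S = 1000/(108100/1111) − 10 = 300/1081 in ≈ 0.278 in
Ia = 0.2·(300/1081) = 60/1081 in ≈ 0.056 in
Excess rainfall: 4.520 − 0.056 = 4.464 in; P > Ia so Q > 0
Q: (120653/27025)² ÷ (128153/27025) = 14557146409/3463334825 in (≈ 4.203 in)

Q = 14557146409/3463334825 in ≈ 4.203 in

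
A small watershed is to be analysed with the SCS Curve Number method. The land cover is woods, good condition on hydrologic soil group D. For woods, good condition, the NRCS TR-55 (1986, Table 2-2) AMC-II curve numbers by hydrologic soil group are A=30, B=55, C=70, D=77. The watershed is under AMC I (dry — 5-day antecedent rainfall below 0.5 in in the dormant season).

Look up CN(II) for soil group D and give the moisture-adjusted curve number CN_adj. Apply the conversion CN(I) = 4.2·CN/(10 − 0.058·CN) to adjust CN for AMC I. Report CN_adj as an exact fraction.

CN_adj = 161700/2767 ≈ 58.439

NRCS table: woods, good condition, soil group D → CN(II) = 77
Dry (AMC I): CN(I) = 4.2·77/(10 − 0.058·77) = (1617/5)/(2767/500) = 161700/2767 ≈ 58.439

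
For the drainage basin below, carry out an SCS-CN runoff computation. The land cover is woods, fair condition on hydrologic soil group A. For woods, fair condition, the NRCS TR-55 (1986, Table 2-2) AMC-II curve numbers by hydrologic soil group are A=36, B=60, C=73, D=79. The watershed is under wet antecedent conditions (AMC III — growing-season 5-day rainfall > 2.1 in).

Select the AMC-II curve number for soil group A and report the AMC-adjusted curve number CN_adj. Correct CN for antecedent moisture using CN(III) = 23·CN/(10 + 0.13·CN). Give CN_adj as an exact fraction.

NRCS table: woods, fair condition, soil group A → CN(II) = 36
Adjust CN=36 to AMC III: 23·36/(10 + 0.13·36) → 828 ÷ (367/25) = 20700/367 ≈ 56.403

CN_adj = 20700/367 ≈ 56.403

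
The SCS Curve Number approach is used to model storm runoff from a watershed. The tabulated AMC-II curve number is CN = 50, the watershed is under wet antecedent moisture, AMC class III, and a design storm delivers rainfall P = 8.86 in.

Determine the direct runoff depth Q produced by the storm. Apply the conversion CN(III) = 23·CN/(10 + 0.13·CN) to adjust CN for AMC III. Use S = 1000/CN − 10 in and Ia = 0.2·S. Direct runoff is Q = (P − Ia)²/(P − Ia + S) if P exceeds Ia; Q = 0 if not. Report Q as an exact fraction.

CN(III) from CN(II)=50: (23·50)/(10 + 0.13·50) = 2300/33 ≈ 69.697
Retention S: 1000/CN − 10 with CN=69.697 → S = 100/23 ≈ 4.348 in
Ia = 0.2·(100/23) = 20/23 in ≈ 0.870 in
Since P=8.860 > Ia=0.870: effective rainfall P−Ia = 9189/1150 in
Q = (9189/1150)²/((9189/1150) + 100/23) = (84437721/1322500)/(14189/1150) = 84437721/16317350 in ≈ 5.175 in

Q = 84437721/16317350 in ≈ 5.175 in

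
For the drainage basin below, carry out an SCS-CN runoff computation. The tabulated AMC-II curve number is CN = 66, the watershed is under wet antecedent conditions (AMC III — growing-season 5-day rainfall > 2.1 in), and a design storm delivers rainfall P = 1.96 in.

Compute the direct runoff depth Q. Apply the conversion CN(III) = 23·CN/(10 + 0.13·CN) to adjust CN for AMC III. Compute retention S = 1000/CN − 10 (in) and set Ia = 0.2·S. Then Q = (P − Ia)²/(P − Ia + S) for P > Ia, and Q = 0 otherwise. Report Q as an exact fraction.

CN(III) from CN(II)=66: (23·66)/(10 + 0.13·66) = 75900/929 ≈ 81.701
Max retention: S = 1000/(75900/929) − 10 = 1700/759 in (≈ 2.240 in)
Ia = 0.2S: 0.2·2.240 = 0.448 in (exactly 340/759)
Since P=1.960 > Ia=0.448: effective rainfall P−Ia = 28691/18975 in
Runoff Q = (P−Ia)²/(P−Ia+S) = (1.512)²/(1.512+2.240) = 823173481/1350849225 ≈ 0.609 in

Q = 823173481/1350849225 in ≈ 0.609 in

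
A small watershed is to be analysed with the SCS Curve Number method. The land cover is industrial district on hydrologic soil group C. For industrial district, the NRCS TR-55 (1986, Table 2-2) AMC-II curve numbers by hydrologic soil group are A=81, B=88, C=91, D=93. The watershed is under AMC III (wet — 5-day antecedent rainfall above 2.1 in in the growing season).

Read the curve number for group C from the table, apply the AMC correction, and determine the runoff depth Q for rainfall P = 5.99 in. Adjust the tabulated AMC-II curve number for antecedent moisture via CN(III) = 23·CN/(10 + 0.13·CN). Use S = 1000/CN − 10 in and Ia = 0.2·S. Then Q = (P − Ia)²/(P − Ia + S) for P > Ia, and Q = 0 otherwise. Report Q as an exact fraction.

Q = 1526971789849/277470475100 in ≈ 5.503 in

NRCS table: industrial district, soil group C → CN(II) = 91
Wet (AMC III): CN(III) = 23·91/(10 + 0.13·91) = 2093/(2183/100) = 209300/2183 ≈ 95.877
Max retention: S = 1000/(209300/2183) − 10 = 900/2093 in (≈ 0.430 in)
Ia = 0.2S: 0.2·0.430 = 0.086 in (exactly 180/2093)
Excess rainfall: 5.990 − 0.086 = 5.904 in; P > Ia so Q > 0
Runoff Q = (P−Ia)²/(P−Ia+S) = (5.904)²/(5.904+0.430) = 1526971789849/277470475100 ≈ 5.503 in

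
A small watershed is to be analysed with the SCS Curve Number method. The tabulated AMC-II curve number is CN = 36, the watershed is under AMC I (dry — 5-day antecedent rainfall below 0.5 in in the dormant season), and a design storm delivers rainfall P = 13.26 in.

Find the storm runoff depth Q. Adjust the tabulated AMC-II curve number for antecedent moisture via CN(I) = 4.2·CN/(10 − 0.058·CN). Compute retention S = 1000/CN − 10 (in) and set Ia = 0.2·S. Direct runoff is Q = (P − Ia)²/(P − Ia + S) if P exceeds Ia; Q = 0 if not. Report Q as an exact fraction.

Adjust CN=36 to AMC I: 4.2·36/(10 − 0.058·36) → (756/5) ÷ (989/125) = 18900/989 ≈ 19.110
Retention S: 1000/CN − 10 with CN=19.110 → S = 8000/189 ≈ 42.328 in
Initial abstraction Ia = S/5 = (8000/189)/5 = 1600/189 ≈ 8.466 in
Since P=13.260 > Ia=8.466: effective rainfall P−Ia = 45307/9450 in
Q: (45307/9450)² ÷ (445307/9450) = 2052724249/4208151150 in (≈ 0.488 in)

Q = 2052724249/4208151150 in ≈ 0.488 in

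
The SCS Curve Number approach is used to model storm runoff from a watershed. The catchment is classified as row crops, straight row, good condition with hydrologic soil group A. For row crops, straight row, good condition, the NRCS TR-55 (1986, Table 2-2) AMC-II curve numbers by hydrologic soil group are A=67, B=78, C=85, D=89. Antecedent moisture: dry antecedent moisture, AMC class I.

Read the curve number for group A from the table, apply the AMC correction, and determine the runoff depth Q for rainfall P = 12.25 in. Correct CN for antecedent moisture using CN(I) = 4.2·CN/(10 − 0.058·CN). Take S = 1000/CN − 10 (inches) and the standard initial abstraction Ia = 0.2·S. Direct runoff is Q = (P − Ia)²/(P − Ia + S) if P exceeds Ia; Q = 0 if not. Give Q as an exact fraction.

Q = 345253561/76129956 in ≈ 4.535 in

NRCS table: row crops, straight row, good condition, soil group A → CN(II) = 67
CN(I) from CN(II)=67: (4.2·67)/(10 − 0.058·67) = 46900/1019 ≈ 46.026
S = 1000/(46900/1019) − 10 = 5500/469 in ≈ 11.727 in
Initial abstraction Ia = S/5 = (5500/469)/5 = 1100/469 ≈ 2.345 in
Excess rainfall: 12.250 − 2.345 = 9.905 in; P > Ia so Q > 0
Q: (18581/1876)² ÷ (40581/1876) = 345253561/76129956 in (≈ 4.535 in)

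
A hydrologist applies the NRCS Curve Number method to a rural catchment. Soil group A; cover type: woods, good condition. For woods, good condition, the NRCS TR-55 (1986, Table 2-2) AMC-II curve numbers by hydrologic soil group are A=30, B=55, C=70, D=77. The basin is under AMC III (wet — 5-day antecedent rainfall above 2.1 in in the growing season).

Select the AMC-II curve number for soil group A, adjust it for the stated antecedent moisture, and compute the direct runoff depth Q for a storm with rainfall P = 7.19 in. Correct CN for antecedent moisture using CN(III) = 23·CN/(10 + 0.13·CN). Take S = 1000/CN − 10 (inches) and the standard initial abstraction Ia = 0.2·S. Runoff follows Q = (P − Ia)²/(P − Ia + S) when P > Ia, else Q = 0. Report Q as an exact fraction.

NRCS table: woods, good condition, soil group A → CN(II) = 30
CN(III) from CN(II)=30: (23·30)/(10 + 0.13·30) = 6900/139 ≈ 49.640
S = 1000/(6900/139) − 10 = 700/69 in ≈ 10.145 in
Ia = 0.2·(700/69) = 140/69 in ≈ 2.029 in
P − Ia = 7.190 − 2.029 = 35611/6900 ≈ 5.161 in (> 0, runoff occurs)
Runoff Q = (P−Ia)²/(P−Ia+S) = (5.161)²/(5.161+10.145) = 1268143321/728715900 ≈ 1.740 in

Q = 1268143321/728715900 in ≈ 1.740 in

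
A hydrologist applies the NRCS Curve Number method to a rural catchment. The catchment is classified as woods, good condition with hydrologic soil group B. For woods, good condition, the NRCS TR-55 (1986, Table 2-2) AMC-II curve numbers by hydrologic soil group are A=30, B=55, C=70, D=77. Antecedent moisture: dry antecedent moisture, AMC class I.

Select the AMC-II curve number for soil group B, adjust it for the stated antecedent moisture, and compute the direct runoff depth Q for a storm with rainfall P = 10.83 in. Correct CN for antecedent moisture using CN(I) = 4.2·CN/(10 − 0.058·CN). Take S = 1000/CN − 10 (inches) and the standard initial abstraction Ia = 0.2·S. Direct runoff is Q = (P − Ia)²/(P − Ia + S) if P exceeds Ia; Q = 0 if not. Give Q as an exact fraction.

NRCS table: woods, good condition, soil group B → CN(II) = 55
CN(I) from CN(II)=55: (4.2·55)/(10 − 0.058·55) = 7700/227 ≈ 33.921
Retention S: 1000/CN − 10 with CN=33.921 → S = 1500/77 ≈ 19.481 in
Initial abstraction Ia = S/5 = (1500/77)/5 = 300/77 ≈ 3.896 in
Since P=10.830 > Ia=3.896: effective rainfall P−Ia = 53391/7700 in
Runoff Q = (P−Ia)²/(P−Ia+S) = (6.934)²/(6.934+19.481) = 316733209/174012300 ≈ 1.820 in

Q = 316733209/174012300 in ≈ 1.820 in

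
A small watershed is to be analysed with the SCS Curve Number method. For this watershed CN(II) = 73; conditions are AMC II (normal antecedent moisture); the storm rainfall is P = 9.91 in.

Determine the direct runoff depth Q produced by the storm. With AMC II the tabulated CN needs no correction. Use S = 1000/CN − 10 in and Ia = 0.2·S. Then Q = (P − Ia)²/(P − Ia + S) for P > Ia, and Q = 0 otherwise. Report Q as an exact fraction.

Q = 4481365249/685783900 in ≈ 6.535 in

CN(II) = 73; AMC II needs no correction.
Max retention: S = 1000/73 − 10 = 270/73 in (≈ 3.699 in)
Initial abstraction Ia = S/5 = (270/73)/5 = 54/73 ≈ 0.740 in
Excess rainfall: 9.910 − 0.740 = 9.170 in; P > Ia so Q > 0
Q: (66943/7300)² ÷ (93943/7300) = 4481365249/685783900 in (≈ 6.535 in)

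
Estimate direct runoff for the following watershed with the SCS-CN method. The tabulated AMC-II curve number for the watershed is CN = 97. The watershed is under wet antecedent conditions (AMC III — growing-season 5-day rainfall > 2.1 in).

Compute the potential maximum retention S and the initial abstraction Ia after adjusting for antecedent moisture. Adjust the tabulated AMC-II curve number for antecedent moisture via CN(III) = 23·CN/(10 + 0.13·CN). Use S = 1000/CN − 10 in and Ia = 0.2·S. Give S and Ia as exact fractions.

Adjust CN=97 to AMC III: 23·97/(10 + 0.13·97) → 2231 ÷ (2261/100) = 223100/2261 ≈ 98.673
S = 1000/(223100/2261) − 10 = 300/2231 in ≈ 0.134 in
Initial abstraction Ia = S/5 = (300/2231)/5 = 60/2231 ≈ 0.027 in

S = 300/2231 in ≈ 0.134 in; Ia = 60/2231 in ≈ 0.027 in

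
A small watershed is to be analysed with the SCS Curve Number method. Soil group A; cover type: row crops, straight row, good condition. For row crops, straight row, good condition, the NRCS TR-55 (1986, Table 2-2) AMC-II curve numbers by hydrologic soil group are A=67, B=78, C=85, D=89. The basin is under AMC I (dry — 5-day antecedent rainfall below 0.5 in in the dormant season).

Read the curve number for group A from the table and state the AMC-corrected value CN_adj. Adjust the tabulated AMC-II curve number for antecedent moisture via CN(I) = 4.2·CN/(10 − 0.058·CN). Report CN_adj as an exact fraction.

NRCS table: row crops, straight row, good condition, soil group A → CN(II) = 67
Adjust CN=67 to AMC I: 4.2·67/(10 − 0.058·67) → (1407/5) ÷ (3057/500) = 46900/1019 ≈ 46.026

CN_adj = 46900/1019 ≈ 46.026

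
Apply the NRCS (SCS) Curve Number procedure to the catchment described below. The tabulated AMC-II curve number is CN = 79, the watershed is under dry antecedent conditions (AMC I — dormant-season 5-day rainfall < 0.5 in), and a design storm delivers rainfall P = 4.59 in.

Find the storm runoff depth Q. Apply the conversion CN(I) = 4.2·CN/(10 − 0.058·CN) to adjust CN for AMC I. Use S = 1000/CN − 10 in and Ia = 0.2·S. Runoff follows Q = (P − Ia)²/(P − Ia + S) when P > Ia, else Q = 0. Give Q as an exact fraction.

Adjust CN=79 to AMC I: 4.2·79/(10 − 0.058·79) → (1659/5) ÷ (2709/500) = 7900/129 ≈ 61.240
S = 1000/(7900/129) − 10 = 500/79 in ≈ 6.329 in
Ia = 0.2·(500/79) = 100/79 in ≈ 1.266 in
P − Ia = 4.590 − 1.266 = 26261/7900 ≈ 3.324 in (> 0, runoff occurs)
Q: (26261/7900)² ÷ (76261/7900) = 689640121/602461900 in (≈ 1.145 in)

Q = 689640121/602461900 in ≈ 1.145 in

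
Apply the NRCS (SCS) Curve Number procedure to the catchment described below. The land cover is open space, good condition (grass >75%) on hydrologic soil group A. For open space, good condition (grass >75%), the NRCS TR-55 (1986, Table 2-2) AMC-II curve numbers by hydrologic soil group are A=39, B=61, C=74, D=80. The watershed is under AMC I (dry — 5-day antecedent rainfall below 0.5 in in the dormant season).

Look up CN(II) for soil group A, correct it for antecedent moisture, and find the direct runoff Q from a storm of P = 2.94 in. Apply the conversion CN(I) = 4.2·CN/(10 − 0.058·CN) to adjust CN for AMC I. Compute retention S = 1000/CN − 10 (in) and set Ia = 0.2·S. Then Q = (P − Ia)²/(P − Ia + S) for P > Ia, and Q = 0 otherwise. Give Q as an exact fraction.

Q = 0 in ≈ 0.000 in

NRCS table: open space, good condition (grass >75%), soil group A → CN(II) = 39
Dry (AMC I): CN(I) = 4.2·39/(10 − 0.058·39) = (819/5)/(3869/500) = 81900/3869 ≈ 21.168
Retention S: 1000/CN − 10 with CN=21.168 → S = 30500/819 ≈ 37.241 in
Ia = 0.2·(30500/819) = 6100/819 in ≈ 7.448 in
P = 2.940 ≤ Ia = 7.448 in: entire storm abstracted, Q = 0.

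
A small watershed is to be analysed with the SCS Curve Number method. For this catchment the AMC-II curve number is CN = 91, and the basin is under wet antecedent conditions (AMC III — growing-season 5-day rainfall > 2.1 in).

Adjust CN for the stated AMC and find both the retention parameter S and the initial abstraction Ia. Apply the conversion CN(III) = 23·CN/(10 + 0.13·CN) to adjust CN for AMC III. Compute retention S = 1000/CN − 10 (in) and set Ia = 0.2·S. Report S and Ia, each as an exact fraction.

Adjust CN=91 to AMC III: 23·91/(10 + 0.13·91) → 2093 ÷ (2183/100) = 209300/2183 ≈ 95.877
Max retention: S = 1000/(209300/2183) − 10 = 900/2093 in (≈ 0.430 in)
Initial abstraction Ia = S/5 = (900/2093)/5 = 180/2093 ≈ 0.086 in

S = 900/2093 in ≈ 0.430 in; Ia = 180/2093 in ≈ 0.086 in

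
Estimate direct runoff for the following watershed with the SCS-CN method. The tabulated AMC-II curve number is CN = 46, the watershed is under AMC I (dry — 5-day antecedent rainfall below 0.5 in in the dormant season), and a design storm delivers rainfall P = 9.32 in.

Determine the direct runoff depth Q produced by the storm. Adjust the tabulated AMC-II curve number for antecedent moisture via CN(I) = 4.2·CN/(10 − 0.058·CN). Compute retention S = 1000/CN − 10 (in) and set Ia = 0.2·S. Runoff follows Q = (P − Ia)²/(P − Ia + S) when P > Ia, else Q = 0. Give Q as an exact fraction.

Q = 225390169/513239825 in ≈ 0.439 in

Dry (AMC I): CN(I) = 4.2·46/(10 − 0.058·46) = (966/5)/(1833/250) = 16100/611 ≈ 26.350
Max retention: S = 1000/(16100/611) − 10 = 4500/161 in (≈ 27.950 in)
Initial abstraction Ia = S/5 = (4500/161)/5 = 900/161 ≈ 5.590 in
Since P=9.320 > Ia=5.590: effective rainfall P−Ia = 15013/4025 in
Runoff Q = (P−Ia)²/(P−Ia+S) = (3.730)²/(3.730+27.950) = 225390169/513239825 ≈ 0.439 in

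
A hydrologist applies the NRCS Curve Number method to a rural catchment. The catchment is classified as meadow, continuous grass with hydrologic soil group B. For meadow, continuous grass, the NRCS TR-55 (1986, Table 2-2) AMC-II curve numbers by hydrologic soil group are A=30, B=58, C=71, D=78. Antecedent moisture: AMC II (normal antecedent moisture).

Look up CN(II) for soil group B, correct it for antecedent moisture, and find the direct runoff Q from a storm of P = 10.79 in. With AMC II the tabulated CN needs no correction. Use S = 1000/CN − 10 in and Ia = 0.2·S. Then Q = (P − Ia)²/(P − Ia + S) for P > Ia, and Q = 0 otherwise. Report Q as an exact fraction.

NRCS table: meadow, continuous grass, soil group B → CN(II) = 58
AMC II — tabulated CN = 58 applies directly.
S = 1000/58 − 10 = 210/29 in ≈ 7.241 in
Initial abstraction Ia = S/5 = (210/29)/5 = 42/29 ≈ 1.448 in
Since P=10.790 > Ia=1.448: effective rainfall P−Ia = 27091/2900 in
Q = (27091/2900)²/((27091/2900) + 210/29) = (733922281/8410000)/(48091/2900) = 733922281/139463900 in ≈ 5.262 in

Q = 733922281/139463900 in ≈ 5.262 in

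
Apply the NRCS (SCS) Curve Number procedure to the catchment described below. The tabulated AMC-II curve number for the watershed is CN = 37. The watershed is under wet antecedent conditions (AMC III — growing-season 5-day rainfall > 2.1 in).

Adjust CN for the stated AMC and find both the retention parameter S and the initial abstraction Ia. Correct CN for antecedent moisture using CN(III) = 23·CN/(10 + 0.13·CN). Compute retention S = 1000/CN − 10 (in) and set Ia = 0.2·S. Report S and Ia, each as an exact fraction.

Adjust CN=37 to AMC III: 23·37/(10 + 0.13·37) → 851 ÷ (1481/100) = 85100/1481 ≈ 57.461
Max retention: S = 1000/(85100/1481) − 10 = 6300/851 in (≈ 7.403 in)
Ia = 0.2S: 0.2·7.403 = 1.481 in (exactly 1260/851)

S = 6300/851 in ≈ 7.403 in; Ia = 1260/851 in ≈ 1.481 in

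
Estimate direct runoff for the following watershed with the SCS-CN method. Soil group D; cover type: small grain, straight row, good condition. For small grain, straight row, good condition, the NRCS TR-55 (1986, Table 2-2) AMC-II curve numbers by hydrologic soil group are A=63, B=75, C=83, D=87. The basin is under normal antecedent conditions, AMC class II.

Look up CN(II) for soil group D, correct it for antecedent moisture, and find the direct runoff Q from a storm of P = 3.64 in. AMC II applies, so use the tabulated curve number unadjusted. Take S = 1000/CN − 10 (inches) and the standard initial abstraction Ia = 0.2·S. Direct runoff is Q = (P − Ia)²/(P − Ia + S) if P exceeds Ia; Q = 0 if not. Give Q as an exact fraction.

NRCS table: small grain, straight row, good condition, soil group D → CN(II) = 87
Average conditions: CN = 87 (no AMC adjustment).
Retention S: 1000/CN − 10 with CN=87.000 → S = 130/87 ≈ 1.494 in
Ia = 0.2S: 0.2·1.494 = 0.299 in (exactly 26/87)
Since P=3.640 > Ia=0.299: effective rainfall P−Ia = 7267/2175 in
Q = (7267/2175)²/((7267/2175) + 130/87) = (52809289/4730625)/(10517/2175) = 4062253/1759575 in ≈ 2.309 in

Q = 4062253/1759575 in ≈ 2.309 in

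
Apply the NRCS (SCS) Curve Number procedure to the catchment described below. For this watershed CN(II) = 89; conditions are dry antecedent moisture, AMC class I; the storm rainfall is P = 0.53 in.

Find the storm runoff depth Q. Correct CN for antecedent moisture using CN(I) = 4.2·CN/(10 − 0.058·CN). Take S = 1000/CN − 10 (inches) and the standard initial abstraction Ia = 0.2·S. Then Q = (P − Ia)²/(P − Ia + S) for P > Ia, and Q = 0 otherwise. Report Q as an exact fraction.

Q = 0 in ≈ 0.000 in

Dry (AMC I): CN(I) = 4.2·89/(10 − 0.058·89) = (1869/5)/(2419/500) = 186900/2419 ≈ 77.263
Max retention: S = 1000/(186900/2419) − 10 = 5500/1869 in (≈ 2.943 in)
Ia = 0.2·(5500/1869) = 1100/1869 in ≈ 0.589 in
P = 0.530 ≤ Ia = 0.589 in: entire storm abstracted, Q = 0.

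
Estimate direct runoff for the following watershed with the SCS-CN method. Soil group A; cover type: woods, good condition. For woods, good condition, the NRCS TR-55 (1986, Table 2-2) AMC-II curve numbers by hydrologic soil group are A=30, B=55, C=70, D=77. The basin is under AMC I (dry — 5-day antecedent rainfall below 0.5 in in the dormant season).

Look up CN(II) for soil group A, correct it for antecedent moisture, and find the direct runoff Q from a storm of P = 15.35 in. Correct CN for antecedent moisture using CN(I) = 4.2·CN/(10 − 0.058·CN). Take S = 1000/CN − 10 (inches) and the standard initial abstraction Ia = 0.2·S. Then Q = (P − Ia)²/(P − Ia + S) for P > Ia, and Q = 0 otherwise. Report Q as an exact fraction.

Q = 582169/1937340 in ≈ 0.300 in

NRCS table: woods, good condition, soil group A → CN(II) = 30
Adjust CN=30 to AMC I: 4.2·30/(10 − 0.058·30) → 126 ÷ (413/50) = 900/59 ≈ 15.254
Max retention: S = 1000/(900/59) − 10 = 500/9 in (≈ 55.556 in)
Ia = 0.2·(500/9) = 100/9 in ≈ 11.111 in
Excess rainfall: 15.350 − 11.111 = 4.239 in; P > Ia so Q > 0
Q: (763/180)² ÷ (10763/180) = 582169/1937340 in (≈ 0.300 in)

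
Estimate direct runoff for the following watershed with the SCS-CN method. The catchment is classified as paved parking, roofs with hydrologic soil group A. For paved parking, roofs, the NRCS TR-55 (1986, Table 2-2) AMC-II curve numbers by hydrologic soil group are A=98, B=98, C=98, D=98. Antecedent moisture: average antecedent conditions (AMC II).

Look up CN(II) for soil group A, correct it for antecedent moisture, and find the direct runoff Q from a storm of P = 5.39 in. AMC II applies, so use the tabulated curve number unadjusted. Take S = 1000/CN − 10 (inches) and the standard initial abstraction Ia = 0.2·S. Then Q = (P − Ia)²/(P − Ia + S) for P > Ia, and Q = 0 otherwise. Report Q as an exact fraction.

NRCS table: paved parking, roofs, soil group A → CN(II) = 98
CN(II) = 98; AMC II needs no correction.
S = 1000/98 − 10 = 10/49 in ≈ 0.204 in
Ia = 0.2S: 0.2·0.204 = 0.041 in (exactly 2/49)
P − Ia = 5.390 − 0.041 = 26211/4900 ≈ 5.349 in (> 0, runoff occurs)
Runoff Q = (P−Ia)²/(P−Ia+S) = (5.349)²/(5.349+0.204) = 687016521/133333900 ≈ 5.153 in

Q = 687016521/133333900 in ≈ 5.153 in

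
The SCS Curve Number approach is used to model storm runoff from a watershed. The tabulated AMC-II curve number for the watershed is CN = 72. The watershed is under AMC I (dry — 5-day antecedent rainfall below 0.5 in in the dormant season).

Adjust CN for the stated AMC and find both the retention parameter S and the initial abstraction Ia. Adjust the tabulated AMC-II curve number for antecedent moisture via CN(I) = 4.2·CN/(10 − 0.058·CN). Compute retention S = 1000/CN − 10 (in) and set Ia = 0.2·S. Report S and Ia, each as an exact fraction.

Adjust CN=72 to AMC I: 4.2·72/(10 − 0.058·72) → (1512/5) ÷ (728/125) = 675/13 ≈ 51.923
S = 1000/(675/13) − 10 = 250/27 in ≈ 9.259 in
Initial abstraction Ia = S/5 = (250/27)/5 = 50/27 ≈ 1.852 in

S = 250/27 in ≈ 9.259 in; Ia = 50/27 in ≈ 1.852 in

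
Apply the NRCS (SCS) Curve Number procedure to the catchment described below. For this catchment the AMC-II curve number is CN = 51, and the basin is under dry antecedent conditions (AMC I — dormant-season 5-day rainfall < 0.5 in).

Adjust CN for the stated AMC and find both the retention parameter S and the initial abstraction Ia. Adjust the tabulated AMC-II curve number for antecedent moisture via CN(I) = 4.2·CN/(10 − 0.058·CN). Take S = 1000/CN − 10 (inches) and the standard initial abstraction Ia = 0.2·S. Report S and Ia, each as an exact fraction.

Adjust CN=51 to AMC I: 4.2·51/(10 − 0.058·51) → (1071/5) ÷ (3521/500) = 15300/503 ≈ 30.417
Retention S: 1000/CN − 10 with CN=30.417 → S = 3500/153 ≈ 22.876 in
Ia = 0.2·(3500/153) = 700/153 in ≈ 4.575 in

S = 3500/153 in ≈ 22.876 in; Ia = 700/153 in ≈ 4.575 in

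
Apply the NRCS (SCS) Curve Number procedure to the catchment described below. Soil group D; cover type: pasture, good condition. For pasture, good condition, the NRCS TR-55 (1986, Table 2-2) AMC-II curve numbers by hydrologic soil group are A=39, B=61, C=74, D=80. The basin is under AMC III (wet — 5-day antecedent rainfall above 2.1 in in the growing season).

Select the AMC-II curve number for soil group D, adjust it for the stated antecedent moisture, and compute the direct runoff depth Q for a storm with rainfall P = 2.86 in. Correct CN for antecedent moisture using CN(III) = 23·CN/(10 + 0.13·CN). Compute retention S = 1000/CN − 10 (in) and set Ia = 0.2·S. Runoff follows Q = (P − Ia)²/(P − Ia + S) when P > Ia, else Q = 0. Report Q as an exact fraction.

Q = 9235521/4932350 in ≈ 1.872 in

NRCS table: pasture, good condition, soil group D → CN(II) = 80
Wet (AMC III): CN(III) = 23·80/(10 + 0.13·80) = 1840/(102/5) = 4600/51 ≈ 90.196
Max retention: S = 1000/(4600/51) − 10 = 25/23 in (≈ 1.087 in)
Initial abstraction Ia = S/5 = (25/23)/5 = 5/23 ≈ 0.217 in
Since P=2.860 > Ia=0.217: effective rainfall P−Ia = 3039/1150 in
Q: (3039/1150)² ÷ (4289/1150) = 9235521/4932350 in (≈ 1.872 in)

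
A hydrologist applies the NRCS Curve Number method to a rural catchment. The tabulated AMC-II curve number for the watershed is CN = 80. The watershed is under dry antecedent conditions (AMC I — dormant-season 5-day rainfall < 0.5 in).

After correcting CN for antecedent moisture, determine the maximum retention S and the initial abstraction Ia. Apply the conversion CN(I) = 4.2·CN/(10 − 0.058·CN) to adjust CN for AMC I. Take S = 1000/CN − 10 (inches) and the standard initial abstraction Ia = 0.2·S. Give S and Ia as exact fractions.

CN(I) from CN(II)=80: (4.2·80)/(10 − 0.058·80) = 4200/67 ≈ 62.687
Retention S: 1000/CN − 10 with CN=62.687 → S = 125/21 ≈ 5.952 in
Ia = 0.2S: 0.2·5.952 = 1.190 in (exactly 25/21)

S = 125/21 in ≈ 5.952 in; Ia = 25/21 in ≈ 1.190 in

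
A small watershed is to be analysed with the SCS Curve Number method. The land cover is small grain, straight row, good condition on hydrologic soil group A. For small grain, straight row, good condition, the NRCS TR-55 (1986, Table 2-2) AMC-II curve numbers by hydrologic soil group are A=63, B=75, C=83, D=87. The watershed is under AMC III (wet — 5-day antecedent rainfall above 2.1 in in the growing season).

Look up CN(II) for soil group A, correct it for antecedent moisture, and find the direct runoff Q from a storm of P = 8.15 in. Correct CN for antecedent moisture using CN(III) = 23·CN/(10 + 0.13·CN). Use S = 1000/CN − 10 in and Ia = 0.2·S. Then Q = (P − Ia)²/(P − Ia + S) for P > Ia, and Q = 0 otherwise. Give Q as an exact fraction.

Q = 49012203769/8560315260 in ≈ 5.726 in

NRCS table: small grain, straight row, good condition, soil group A → CN(II) = 63
CN(III) from CN(II)=63: (23·63)/(10 + 0.13·63) = 144900/1819 ≈ 79.659
Max retention: S = 1000/(144900/1819) − 10 = 3700/1449 in (≈ 2.553 in)
Initial abstraction Ia = S/5 = (3700/1449)/5 = 740/1449 ≈ 0.511 in
Excess rainfall: 8.150 − 0.511 = 7.639 in; P > Ia so Q > 0
Q = (221387/28980)²/((221387/28980) + 3700/1449) = (49012203769/839840400)/(295387/28980) = 49012203769/8560315260 in ≈ 5.726 in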